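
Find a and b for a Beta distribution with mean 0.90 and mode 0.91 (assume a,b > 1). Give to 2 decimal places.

a = 73.80, b = 8.20

Let s = a+b. Mean gives a = μs = 0.90s; mode gives (a−1)/(s−2) = 0.91.
Substituting: 0.90s − 1 = 0.91(s−2) = 0.91s − 1.82, so -0.01s = -0.82 and s = 82.0000.
Then a = 0.90×82.0000 = 73.80 and b = s−a = 8.20.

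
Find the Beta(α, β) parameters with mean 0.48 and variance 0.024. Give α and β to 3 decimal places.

Let s = α+β. The Beta variance is μ(1−μ)/(s+1).
So s+1 = μ(1−μ)/σ² = (0.48×0.52)/0.024 = 0.2496/0.024 = 10.4000, giving s = 9.4000.
Then α = μs = 0.48×9.4000 = 4.512 and β = (1−μ)s = 0.52×9.4000 = 4.888.

α = 4.512, β = 4.888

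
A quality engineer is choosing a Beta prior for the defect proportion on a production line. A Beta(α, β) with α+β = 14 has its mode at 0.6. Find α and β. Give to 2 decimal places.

Since the density peak of Beta(α,β) is at (α−1)/(α+β−2),
α = 1 + 0.6(14−2) = 8.20 and β = 14 − 8.20 = 5.80.

α = 8.20, β = 5.80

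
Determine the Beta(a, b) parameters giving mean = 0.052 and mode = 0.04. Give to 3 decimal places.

a = 3.987, b = 72.680

Let s = a+b. Mean gives a = μs = 0.052s; mode gives (a−1)/(s−2) = 0.04.
Substituting: 0.052s − 1 = 0.04(s−2) = 0.04s − 0.08, so 0.012s = 0.92 and s = 76.6667.
Then a = 0.052×76.6667 = 3.987 and b = s−a = 72.680.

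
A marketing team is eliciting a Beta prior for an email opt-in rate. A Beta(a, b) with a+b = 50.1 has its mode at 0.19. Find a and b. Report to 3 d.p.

a = 10.139, b = 39.961

For a,b>1 the mode is (a−1)/(a+b−2), so a = mode·(κ−2)+1 = 0.19×48.1+1 = 10.139.
And b = (1−mode)·(κ−2)+1 = 0.81×48.1+1 = 39.961.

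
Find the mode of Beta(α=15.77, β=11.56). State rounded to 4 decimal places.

0.5831

With α,β > 1, mode = (α−1)/(α+β−2) = 14.77/25.33 = 0.5831.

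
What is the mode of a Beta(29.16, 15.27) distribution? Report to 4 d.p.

With α,β > 1, mode = (α−1)/(α+β−2) = 28.16/42.43 = 0.6637.

0.6637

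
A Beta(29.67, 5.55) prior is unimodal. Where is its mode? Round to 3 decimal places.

With α,β > 1, mode = (α−1)/(α+β−2) = 28.67/33.22 = 0.863.

0.863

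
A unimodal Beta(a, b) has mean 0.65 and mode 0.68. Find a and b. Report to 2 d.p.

a = 7.80, b = 4.20

With s = a+b: μ = a/s and mode = (a−1)/(s−2). Eliminating a = μs,
μs − 1 = m(s−2) ⇒ s(μ−m) = 1−2m ⇒ s = -0.36/-0.03 = 12.0000.
So a = μs = 7.80, b = (1−μ)s = 4.20.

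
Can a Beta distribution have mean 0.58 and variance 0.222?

Yes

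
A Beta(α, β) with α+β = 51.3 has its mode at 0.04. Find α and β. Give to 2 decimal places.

α = 2.97, β = 48.33

For α,β>1 the mode is (α−1)/(α+β−2), so α = mode·(κ−2)+1 = 0.04×49.3+1 = 2.97.
And β = (1−mode)·(κ−2)+1 = 0.96×49.3+1 = 48.33.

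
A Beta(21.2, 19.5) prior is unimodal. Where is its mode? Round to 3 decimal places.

With α,β > 1, mode = (α−1)/(α+β−2) = 20.2/38.7 = 0.522.

0.522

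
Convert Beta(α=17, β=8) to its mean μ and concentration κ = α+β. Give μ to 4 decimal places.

κ = α+β = 17+8 = 25; μ = α/κ = 17/25 = 0.6800.

μ = 0.6800, κ = 25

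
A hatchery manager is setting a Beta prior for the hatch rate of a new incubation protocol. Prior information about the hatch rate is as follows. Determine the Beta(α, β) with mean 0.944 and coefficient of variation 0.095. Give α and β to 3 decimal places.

α = 5.261, β = 0.312

Var = (CV·μ)² = (0.095×0.944)² = 0.008043.
α+β = μ(1−μ)/Var − 1 = 0.052864/0.008043 − 1 = 5.5731.
Thus α = 0.944·5.5731 = 5.261 and β = 0.056·5.5731 = 0.312.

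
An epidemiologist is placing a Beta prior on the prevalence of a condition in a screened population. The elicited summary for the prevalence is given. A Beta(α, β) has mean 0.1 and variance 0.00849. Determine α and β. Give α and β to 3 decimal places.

α = 0.960, β = 8.641

By moment matching, α+β = μ(1−μ)/σ² − 1 = (0.1·0.9)/0.00849 − 1 = 10.6007 − 1 = 9.6007.
Since α/(α+β) = μ, α = 0.1·9.6007 = 0.960 and β = 0.9·9.6007 = 8.641.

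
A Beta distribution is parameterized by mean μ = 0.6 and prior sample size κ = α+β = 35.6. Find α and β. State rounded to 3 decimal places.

α = 21.360, β = 14.240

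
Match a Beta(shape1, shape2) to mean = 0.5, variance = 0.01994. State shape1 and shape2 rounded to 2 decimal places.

Let s = shape1+shape2. The Beta variance is μ(1−μ)/(s+1).
So s+1 = μ(1−μ)/σ² = (0.5×0.5)/0.01994 = 0.25/0.01994 = 12.5376, giving s = 11.5376.
Then shape1 = μs = 0.5×11.5376 = 5.77 and shape2 = (1−μ)s = 0.5×11.5376 = 5.77.

shape1 = 5.77, shape2 = 5.77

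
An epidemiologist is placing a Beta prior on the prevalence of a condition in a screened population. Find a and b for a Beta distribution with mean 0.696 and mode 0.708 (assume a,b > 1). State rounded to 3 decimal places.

a = 24.128, b = 10.539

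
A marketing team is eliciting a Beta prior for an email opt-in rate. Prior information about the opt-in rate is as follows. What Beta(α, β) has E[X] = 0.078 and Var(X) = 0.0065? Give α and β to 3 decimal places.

α = 0.785, β = 9.279

By moment matching, α+β = μ(1−μ)/σ² − 1 = (0.078·0.922)/0.0065 − 1 = 11.0640 − 1 = 10.0640.
Since α/(α+β) = μ, α = 0.078·10.0640 = 0.785 and β = 0.922·10.0640 = 9.279.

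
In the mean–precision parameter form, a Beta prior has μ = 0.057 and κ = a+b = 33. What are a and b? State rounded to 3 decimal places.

a = μκ = 0.057×33 = 1.881 and b = (1−μ)κ = 0.943×33 = 31.119.

a = 1.881, b = 31.119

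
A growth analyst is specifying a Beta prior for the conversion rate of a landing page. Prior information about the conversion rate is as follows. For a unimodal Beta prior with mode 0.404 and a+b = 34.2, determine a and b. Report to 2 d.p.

a = 14.01, b = 20.19

For a,b>1 the mode is (a−1)/(a+b−2), so a = mode·(κ−2)+1 = 0.404×32.2+1 = 14.01.
And b = (1−mode)·(κ−2)+1 = 0.596×32.2+1 = 20.19.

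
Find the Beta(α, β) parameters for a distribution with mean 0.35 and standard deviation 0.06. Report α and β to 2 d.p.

α = 21.77, β = 40.43

Variance = 0.06² = 0.0036. The moment-matching identity α+β = μ(1−μ)/Var − 1 gives
α+β = 0.2275/0.0036 − 1 = 62.1944, so α = μ·62.1944 = 21.77 and β = (1−μ)·62.1944 = 40.43.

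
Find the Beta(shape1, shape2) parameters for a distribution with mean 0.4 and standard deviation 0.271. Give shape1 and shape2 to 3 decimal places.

Variance = 0.271² = 0.073441. The moment-matching identity shape1+shape2 = μ(1−μ)/Var − 1 gives
shape1+shape2 = 0.24/0.073441 − 1 = 2.2679, so shape1 = μ·2.2679 = 0.907 and shape2 = (1−μ)·2.2679 = 1.361.

shape1 = 0.907, shape2 = 1.361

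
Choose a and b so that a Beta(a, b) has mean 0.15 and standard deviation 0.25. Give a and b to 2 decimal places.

a = 0.16, b = 0.88

Variance = 0.25² = 0.0625. The moment-matching identity a+b = μ(1−μ)/Var − 1 gives
a+b = 0.1275/0.0625 − 1 = 1.0400, so a = μ·1.0400 = 0.16 and b = (1−μ)·1.0400 = 0.88.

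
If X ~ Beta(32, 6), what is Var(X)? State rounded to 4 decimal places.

Var = αβ/[(α+β)²(α+β+1)] = (32×6)/(38²×39) = 192/56316 = 0.0034.

0.0034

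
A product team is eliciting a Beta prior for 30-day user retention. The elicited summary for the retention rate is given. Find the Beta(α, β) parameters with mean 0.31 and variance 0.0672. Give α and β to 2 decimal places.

α = 0.68, β = 1.51

By moment matching, α+β = μ(1−μ)/σ² − 1 = (0.31·0.69)/0.0672 − 1 = 3.1830 − 1 = 2.1830.
Since α/(α+β) = μ, α = 0.31·2.1830 = 0.68 and β = 0.69·2.1830 = 1.51.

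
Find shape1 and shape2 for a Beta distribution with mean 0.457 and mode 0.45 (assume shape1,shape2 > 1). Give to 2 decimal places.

shape1 = 6.53, shape2 = 7.76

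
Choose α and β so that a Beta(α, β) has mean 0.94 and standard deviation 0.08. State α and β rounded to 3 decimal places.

α = 7.344, β = 0.469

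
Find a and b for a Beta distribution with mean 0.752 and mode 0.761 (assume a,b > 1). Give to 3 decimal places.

a = 43.616, b = 14.384

Let s = a+b. Mean gives a = μs = 0.752s; mode gives (a−1)/(s−2) = 0.761.
Substituting: 0.752s − 1 = 0.761(s−2) = 0.761s − 1.522, so -0.009s = -0.522 and s = 58.0000.
Then a = 0.752×58.0000 = 43.616 and b = s−a = 14.384.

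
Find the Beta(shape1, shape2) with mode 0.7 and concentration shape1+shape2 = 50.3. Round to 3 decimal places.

For shape1,shape2>1 the mode is (shape1−1)/(shape1+shape2−2), so shape1 = mode·(κ−2)+1 = 0.7×48.3+1 = 34.810.
And shape2 = (1−mode)·(κ−2)+1 = 0.3×48.3+1 = 15.490.

shape1 = 34.810, shape2 = 15.490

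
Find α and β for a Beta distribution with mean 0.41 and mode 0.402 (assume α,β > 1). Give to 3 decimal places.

α = 10.045, β = 14.455

With s = α+β: μ = α/s and mode = (α−1)/(s−2). Eliminating α = μs,
μs − 1 = m(s−2) ⇒ s(μ−m) = 1−2m ⇒ s = 0.196/0.008 = 24.5000.
So α = μs = 10.045, β = (1−μ)s = 14.455.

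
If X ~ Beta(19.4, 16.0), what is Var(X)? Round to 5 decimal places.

0.00680

α+β = 35.4 and αβ = 310.40, so Var = αβ/[(α+β)²(α+β+1)] = 310.40/45615.024 = 0.00680.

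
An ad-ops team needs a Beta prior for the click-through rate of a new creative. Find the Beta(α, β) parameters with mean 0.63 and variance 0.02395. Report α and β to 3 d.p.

Let s = α+β. The Beta variance is μ(1−μ)/(s+1).
So s+1 = μ(1−μ)/σ² = (0.63×0.37)/0.02395 = 0.2331/0.02395 = 9.7328, giving s = 8.7328.
Then α = μs = 0.63×8.7328 = 5.502 and β = (1−μ)s = 0.37×8.7328 = 3.231.

α = 5.502, β = 3.231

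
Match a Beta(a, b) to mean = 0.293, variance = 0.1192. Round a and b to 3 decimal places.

a = 0.216, b = 0.522

Let s = a+b. The Beta variance is μ(1−μ)/(s+1).
So s+1 = μ(1−μ)/σ² = (0.293×0.707)/0.1192 = 0.207151/0.1192 = 1.7378, giving s = 0.7378.
Then a = μs = 0.293×0.7378 = 0.216 and b = (1−μ)s = 0.707×0.7378 = 0.522.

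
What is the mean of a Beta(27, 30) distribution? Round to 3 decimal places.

E[X] = α/(α+β) = 27/57 = 0.474.

0.474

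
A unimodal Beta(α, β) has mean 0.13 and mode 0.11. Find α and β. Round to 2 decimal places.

α = 5.07, β = 33.93

Let s = α+β. Mean gives α = μs = 0.13s; mode gives (α−1)/(s−2) = 0.11.
Substituting: 0.13s − 1 = 0.11(s−2) = 0.11s − 0.22, so 0.02s = 0.78 and s = 39.0000.
Then α = 0.13×39.0000 = 5.07 and β = s−α = 33.93.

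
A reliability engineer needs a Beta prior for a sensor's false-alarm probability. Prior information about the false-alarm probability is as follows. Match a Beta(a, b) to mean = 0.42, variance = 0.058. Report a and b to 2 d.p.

a = 1.34, b = 1.86

Let s = a+b. The Beta variance is μ(1−μ)/(s+1).
So s+1 = μ(1−μ)/σ² = (0.42×0.58)/0.058 = 0.2436/0.058 = 4.2000, giving s = 3.2000.
Then a = μs = 0.42×3.2000 = 1.34 and b = (1−μ)s = 0.58×3.2000 = 1.86.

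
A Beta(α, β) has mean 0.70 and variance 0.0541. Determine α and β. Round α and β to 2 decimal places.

Let s = α+β. The Beta variance is μ(1−μ)/(s+1).
So s+1 = μ(1−μ)/σ² = (0.70×0.30)/0.0541 = 0.2100/0.0541 = 3.8817, giving s = 2.8817.
Then α = μs = 0.70×2.8817 = 2.02 and β = (1−μ)s = 0.30×2.8817 = 0.86.

α = 2.02, β = 0.86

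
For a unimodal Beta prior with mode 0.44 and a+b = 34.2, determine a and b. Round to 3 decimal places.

a = 15.168, b = 19.032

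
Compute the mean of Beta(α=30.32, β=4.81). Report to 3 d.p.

0.863

The Beta mean is α/(α+β) = 30.32/(30.32+4.81) = 0.863.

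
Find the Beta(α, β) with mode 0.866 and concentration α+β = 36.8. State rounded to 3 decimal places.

α = 31.137, β = 5.663

For α,β>1 the mode is (α−1)/(α+β−2), so α = mode·(κ−2)+1 = 0.866×34.8+1 = 31.137.
And β = (1−mode)·(κ−2)+1 = 0.134×34.8+1 = 5.663.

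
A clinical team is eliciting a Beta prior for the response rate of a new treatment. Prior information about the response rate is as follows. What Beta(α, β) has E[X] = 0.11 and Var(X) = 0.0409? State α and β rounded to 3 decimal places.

α = 0.153, β = 1.240

By moment matching, α+β = μ(1−μ)/σ² − 1 = (0.11·0.89)/0.0409 − 1 = 2.3936 − 1 = 1.3936.
Since α/(α+β) = μ, α = 0.11·1.3936 = 0.153 and β = 0.89·1.3936 = 1.240.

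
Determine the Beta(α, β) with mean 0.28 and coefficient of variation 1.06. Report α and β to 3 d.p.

α = 0.361, β = 0.928

Var = (CV·μ)² = (1.06×0.28)² = 0.088090.
α+β = μ(1−μ)/Var − 1 = 0.2016/0.088090 − 1 = 1.2886.
Thus α = 0.28·1.2886 = 0.361 and β = 0.72·1.2886 = 0.928.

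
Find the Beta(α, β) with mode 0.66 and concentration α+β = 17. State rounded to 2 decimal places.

For α,β>1 the mode is (α−1)/(α+β−2), so α = mode·(κ−2)+1 = 0.66×15+1 = 10.90.
And β = (1−mode)·(κ−2)+1 = 0.34×15+1 = 6.10.

α = 10.90, β = 6.10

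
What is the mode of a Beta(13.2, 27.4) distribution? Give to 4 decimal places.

The density x^(α−1)(1−x)^(β−1) is maximised at (α−1)/(α+β−2) = 12.2/38.6 = 0.3161.

0.3161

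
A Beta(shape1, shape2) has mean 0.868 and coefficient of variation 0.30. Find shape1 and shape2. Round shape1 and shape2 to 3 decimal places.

shape1 = 0.599, shape2 = 0.091

Var = (CV·μ)² = (0.30×0.868)² = 0.067808.
shape1+shape2 = μ(1−μ)/Var − 1 = 0.114576/0.067808 − 1 = 0.6897.
Thus shape1 = 0.868·0.6897 = 0.599 and shape2 = 0.132·0.6897 = 0.091.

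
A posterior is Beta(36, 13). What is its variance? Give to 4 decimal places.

α+β = 49 and αβ = 468, so Var = αβ/[(α+β)²(α+β+1)] = 468/120050 = 0.0039.

0.0039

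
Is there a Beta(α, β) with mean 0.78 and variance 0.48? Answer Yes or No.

No

For any Beta, Var(X) < E[X]·(1−E[X]).
Here μ(1−μ) = 0.78×0.22 = 0.1716, and 0.48 ≥ 0.1716.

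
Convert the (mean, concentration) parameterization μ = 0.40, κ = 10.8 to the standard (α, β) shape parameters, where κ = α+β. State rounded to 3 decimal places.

α = 4.320, β = 6.480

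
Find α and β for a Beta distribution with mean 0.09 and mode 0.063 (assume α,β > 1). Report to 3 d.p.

With s = α+β: μ = α/s and mode = (α−1)/(s−2). Eliminating α = μs,
μs − 1 = m(s−2) ⇒ s(μ−m) = 1−2m ⇒ s = 0.874/0.027 = 32.3704.
So α = μs = 2.913, β = (1−μ)s = 29.457.

α = 2.913, β = 29.457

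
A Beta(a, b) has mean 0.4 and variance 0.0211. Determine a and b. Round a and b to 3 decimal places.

Write ν = a+b; then a = μν and Var = μ(1−μ)/(ν+1).
ν = μ(1−μ)/Var − 1 = 0.24/0.0211 − 1 = 10.3744.
a = 0.4·10.3744 = 4.150, b = 0.6·10.3744 = 6.225.

a = 4.150, b = 6.225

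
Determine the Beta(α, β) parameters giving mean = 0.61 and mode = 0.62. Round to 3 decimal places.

Let s = α+β. Mean gives α = μs = 0.61s; mode gives (α−1)/(s−2) = 0.62.
Substituting: 0.61s − 1 = 0.62(s−2) = 0.62s − 1.24, so -0.01s = -0.24 and s = 24.0000.
Then α = 0.61×24.0000 = 14.640 and β = s−α = 9.360.

α = 14.640, β = 9.360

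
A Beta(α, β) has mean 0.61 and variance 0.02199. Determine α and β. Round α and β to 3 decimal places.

By moment matching, α+β = μ(1−μ)/σ² − 1 = (0.61·0.39)/0.02199 − 1 = 10.8186 − 1 = 9.8186.
Since α/(α+β) = μ, α = 0.61·9.8186 = 5.989 and β = 0.39·9.8186 = 3.829.

α = 5.989, β = 3.829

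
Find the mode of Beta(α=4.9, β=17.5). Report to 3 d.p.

0.191

The density x^(α−1)(1−x)^(β−1) is maximised at (α−1)/(α+β−2) = 3.9/20.4 = 0.191.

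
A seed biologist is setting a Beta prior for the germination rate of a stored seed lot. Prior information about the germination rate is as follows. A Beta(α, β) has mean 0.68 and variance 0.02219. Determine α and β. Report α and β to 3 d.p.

α = 5.988, β = 2.818

Let s = α+β. The Beta variance is μ(1−μ)/(s+1).
So s+1 = μ(1−μ)/σ² = (0.68×0.32)/0.02219 = 0.2176/0.02219 = 9.8062, giving s = 8.8062.
Then α = μs = 0.68×8.8062 = 5.988 and β = (1−μ)s = 0.32×8.8062 = 2.818.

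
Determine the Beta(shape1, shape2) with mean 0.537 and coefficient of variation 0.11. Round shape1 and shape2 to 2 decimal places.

shape1 = 37.73, shape2 = 32.53

σ = CV·μ = 0.11×0.537 = 0.05907, so σ² = 0.003489.
s+1 = μ(1−μ)/σ² = 0.248631/0.003489 = 71.2560, so s = shape1+shape2 = 70.2560.
shape1 = μs = 37.73, shape2 = (1−μ)s = 32.53.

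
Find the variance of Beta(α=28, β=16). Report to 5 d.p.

0.00514

α+β = 44 and αβ = 448, so Var = αβ/[(α+β)²(α+β+1)] = 448/87120 = 0.00514.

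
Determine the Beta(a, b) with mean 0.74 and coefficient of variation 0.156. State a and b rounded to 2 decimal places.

a = 9.94, b = 3.49

Var = (CV·μ)² = (0.156×0.74)² = 0.013326.
a+b = μ(1−μ)/Var − 1 = 0.1924/0.013326 − 1 = 13.4375.
Thus a = 0.74·13.4375 = 9.94 and b = 0.26·13.4375 = 3.49.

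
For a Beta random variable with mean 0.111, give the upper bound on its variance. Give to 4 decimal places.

For fixed mean μ the Beta variance is μ(1−μ)/(α+β+1), increasing as α+β decreases.
Its least upper bound (not attained) is μ(1−μ) = 0.111·0.889 = 0.0987.

0.0987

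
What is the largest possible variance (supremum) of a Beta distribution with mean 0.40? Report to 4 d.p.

0.2400

Var = μ(1−μ)/(α+β+1), which approaches μ(1−μ) as α+β → 0.
So the supremum is μ(1−μ) = 0.40×0.60 = 0.2400.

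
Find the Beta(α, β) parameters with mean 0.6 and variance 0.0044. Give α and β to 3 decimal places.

α = 32.127, β = 21.418

Let s = α+β. The Beta variance is μ(1−μ)/(s+1).
So s+1 = μ(1−μ)/σ² = (0.6×0.4)/0.0044 = 0.24/0.0044 = 54.5455, giving s = 53.5455.
Then α = μs = 0.6×53.5455 = 32.127 and β = (1−μ)s = 0.4×53.5455 = 21.418.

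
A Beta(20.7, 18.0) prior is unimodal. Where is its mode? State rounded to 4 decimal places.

The density x^(α−1)(1−x)^(β−1) is maximised at (α−1)/(α+β−2) = 19.7/36.7 = 0.5368.

0.5368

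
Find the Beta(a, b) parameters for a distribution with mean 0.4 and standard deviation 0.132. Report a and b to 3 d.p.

Variance = 0.132² = 0.017424. The moment-matching identity a+b = μ(1−μ)/Var − 1 gives
a+b = 0.24/0.017424 − 1 = 12.7741, so a = μ·12.7741 = 5.110 and b = (1−μ)·12.7741 = 7.664.

a = 5.110, b = 7.664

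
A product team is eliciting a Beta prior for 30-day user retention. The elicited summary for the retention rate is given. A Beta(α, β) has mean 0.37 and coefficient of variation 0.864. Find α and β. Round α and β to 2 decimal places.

Var = (CV·μ)² = (0.864×0.37)² = 0.102195.
α+β = μ(1−μ)/Var − 1 = 0.2331/0.102195 − 1 = 1.2809.
Thus α = 0.37·1.2809 = 0.47 and β = 0.63·1.2809 = 0.81.

α = 0.47, β = 0.81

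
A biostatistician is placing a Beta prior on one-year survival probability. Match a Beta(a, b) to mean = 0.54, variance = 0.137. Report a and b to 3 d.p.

Let s = a+b. The Beta variance is μ(1−μ)/(s+1).
So s+1 = μ(1−μ)/σ² = (0.54×0.46)/0.137 = 0.2484/0.137 = 1.8131, giving s = 0.8131.
Then a = μs = 0.54×0.8131 = 0.439 and b = (1−μ)s = 0.46×0.8131 = 0.374.

a = 0.439, b = 0.374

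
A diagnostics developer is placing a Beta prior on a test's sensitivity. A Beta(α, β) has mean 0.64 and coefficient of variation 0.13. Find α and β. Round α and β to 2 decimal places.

α = 20.66, β = 11.62

σ = CV·μ = 0.13×0.64 = 0.08320, so σ² = 0.006922.
s+1 = μ(1−μ)/σ² = 0.2304/0.006922 = 33.2840, so s = α+β = 32.2840.
α = μs = 20.66, β = (1−μ)s = 11.62.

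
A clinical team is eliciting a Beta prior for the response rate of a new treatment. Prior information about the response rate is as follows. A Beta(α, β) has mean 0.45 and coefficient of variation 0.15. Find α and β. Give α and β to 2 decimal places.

α = 23.99, β = 29.33

σ = CV·μ = 0.15×0.45 = 0.06750, so σ² = 0.004556.
s+1 = μ(1−μ)/σ² = 0.2475/0.004556 = 54.3210, so s = α+β = 53.3210.
α = μs = 23.99, β = (1−μ)s = 29.33.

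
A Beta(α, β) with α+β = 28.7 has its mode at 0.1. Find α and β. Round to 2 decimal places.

For α,β>1 the mode is (α−1)/(α+β−2), so α = mode·(κ−2)+1 = 0.1×26.7+1 = 3.67.
And β = (1−mode)·(κ−2)+1 = 0.9×26.7+1 = 25.03.

α = 3.67, β = 25.03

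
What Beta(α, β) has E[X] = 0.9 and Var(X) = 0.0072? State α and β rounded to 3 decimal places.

α = 10.350, β = 1.150

Write ν = α+β; then α = μν and Var = μ(1−μ)/(ν+1).
ν = μ(1−μ)/Var − 1 = 0.09/0.0072 − 1 = 11.5000.
α = 0.9·11.5000 = 10.350, β = 0.1·11.5000 = 1.150.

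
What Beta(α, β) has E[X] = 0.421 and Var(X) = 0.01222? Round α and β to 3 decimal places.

α = 7.977, β = 10.971

Write ν = α+β; then α = μν and Var = μ(1−μ)/(ν+1).
ν = μ(1−μ)/Var − 1 = 0.243759/0.01222 − 1 = 18.9475.
α = 0.421·18.9475 = 7.977, β = 0.579·18.9475 = 10.971.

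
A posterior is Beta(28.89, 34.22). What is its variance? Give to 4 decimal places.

0.0039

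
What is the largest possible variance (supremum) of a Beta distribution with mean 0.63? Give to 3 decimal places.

0.233

For fixed mean μ the Beta variance is μ(1−μ)/(α+β+1), increasing as α+β decreases.
Its least upper bound (not attained) is μ(1−μ) = 0.63·0.37 = 0.233.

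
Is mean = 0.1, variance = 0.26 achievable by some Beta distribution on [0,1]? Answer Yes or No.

The Beta variance bound is σ² < μ(1−μ).
Here μ(1−μ) = 0.1×0.9 = 0.09, and 0.26 ≥ 0.09.

No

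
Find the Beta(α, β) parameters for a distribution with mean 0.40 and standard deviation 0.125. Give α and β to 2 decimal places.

α = 5.74, β = 8.62

First σ² = 0.015625. Setting α = μn, β = (1−μ)n with n = α+β,
μ(1−μ)/(n+1) = 0.015625 ⇒ n+1 = 0.2400/0.015625 = 15.3600 ⇒ n = 14.3600.
Hence α = 0.40×14.3600 = 5.74, β = 0.60×14.3600 = 8.62.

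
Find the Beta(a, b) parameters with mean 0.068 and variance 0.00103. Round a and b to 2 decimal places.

Write ν = a+b; then a = μν and Var = μ(1−μ)/(ν+1).
ν = μ(1−μ)/Var − 1 = 0.063376/0.00103 − 1 = 60.5301.
a = 0.068·60.5301 = 4.12, b = 0.932·60.5301 = 56.41.

a = 4.12, b = 56.41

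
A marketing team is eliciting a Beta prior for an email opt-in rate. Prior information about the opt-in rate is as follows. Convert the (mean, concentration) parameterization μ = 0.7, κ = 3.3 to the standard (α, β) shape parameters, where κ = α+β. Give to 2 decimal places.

α = 2.31, β = 0.99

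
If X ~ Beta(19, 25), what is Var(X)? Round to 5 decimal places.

0.00545

μ = 19/44 = 0.431818; Var = μ(1−μ)/(α+β+1) = 0.2453512/45 = 0.00545.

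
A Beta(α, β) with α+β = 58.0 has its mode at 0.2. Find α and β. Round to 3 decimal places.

α = 12.200, β = 45.800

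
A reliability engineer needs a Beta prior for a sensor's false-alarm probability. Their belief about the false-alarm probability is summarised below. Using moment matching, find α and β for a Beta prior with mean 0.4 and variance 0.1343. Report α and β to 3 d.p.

Let s = α+β. The Beta variance is μ(1−μ)/(s+1).
So s+1 = μ(1−μ)/σ² = (0.4×0.6)/0.1343 = 0.24/0.1343 = 1.7870, giving s = 0.7870.
Then α = μs = 0.4×0.7870 = 0.315 and β = (1−μ)s = 0.6×0.7870 = 0.472.

α = 0.315, β = 0.472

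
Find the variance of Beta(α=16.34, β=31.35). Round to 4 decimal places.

0.0046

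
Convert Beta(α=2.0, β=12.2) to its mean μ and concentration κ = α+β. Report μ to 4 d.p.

κ = α+β = 2.0+12.2 = 14.2; μ = α/κ = 2.0/14.2 = 0.1408.

μ = 0.1408, κ = 14.2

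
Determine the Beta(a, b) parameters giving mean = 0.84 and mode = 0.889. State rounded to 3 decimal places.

a = 13.337, b = 2.540

With s = a+b: μ = a/s and mode = (a−1)/(s−2). Eliminating a = μs,
μs − 1 = m(s−2) ⇒ s(μ−m) = 1−2m ⇒ s = -0.778/-0.049 = 15.8776.
So a = μs = 13.337, b = (1−μ)s = 2.540.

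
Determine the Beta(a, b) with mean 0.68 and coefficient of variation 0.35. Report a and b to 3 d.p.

a = 1.932, b = 0.909

Var = (CV·μ)² = (0.35×0.68)² = 0.056644.
a+b = μ(1−μ)/Var − 1 = 0.2176/0.056644 − 1 = 2.8415.
Thus a = 0.68·2.8415 = 1.932 and b = 0.32·2.8415 = 0.909.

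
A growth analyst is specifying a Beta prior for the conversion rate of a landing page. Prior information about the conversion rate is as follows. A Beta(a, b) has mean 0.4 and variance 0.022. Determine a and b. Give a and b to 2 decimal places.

a = 3.96, b = 5.95

By moment matching, a+b = μ(1−μ)/σ² − 1 = (0.4·0.6)/0.022 − 1 = 10.9091 − 1 = 9.9091.
Since a/(a+b) = μ, a = 0.4·9.9091 = 3.96 and b = 0.6·9.9091 = 5.95.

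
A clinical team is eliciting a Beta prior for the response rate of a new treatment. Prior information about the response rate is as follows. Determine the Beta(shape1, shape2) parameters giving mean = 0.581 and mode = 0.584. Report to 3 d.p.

Let s = shape1+shape2. Mean gives shape1 = μs = 0.581s; mode gives (shape1−1)/(s−2) = 0.584.
Substituting: 0.581s − 1 = 0.584(s−2) = 0.584s − 1.168, so -0.003s = -0.168 and s = 56.0000.
Then shape1 = 0.581×56.0000 = 32.536 and shape2 = s−shape1 = 23.464.

shape1 = 32.536, shape2 = 23.464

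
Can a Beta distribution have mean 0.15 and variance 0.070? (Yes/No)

A Beta with mean μ has variance μ(1−μ)/(α+β+1) < μ(1−μ).
Here μ(1−μ) = 0.15×0.85 = 0.1275, and 0.070 < 0.1275.

Yes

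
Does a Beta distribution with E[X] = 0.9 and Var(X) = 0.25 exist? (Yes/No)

No

The Beta variance bound is σ² < μ(1−μ).
Here μ(1−μ) = 0.9×0.1 = 0.09, and 0.25 ≥ 0.09.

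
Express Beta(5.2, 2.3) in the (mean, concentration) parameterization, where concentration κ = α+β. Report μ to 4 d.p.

κ = α+β = 5.2+2.3 = 7.5; μ = α/κ = 5.2/7.5 = 0.6933.

μ = 0.6933, κ = 7.5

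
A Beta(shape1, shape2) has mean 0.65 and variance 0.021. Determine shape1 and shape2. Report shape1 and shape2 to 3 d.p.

shape1 = 6.392, shape2 = 3.442

Let s = shape1+shape2. The Beta variance is μ(1−μ)/(s+1).
So s+1 = μ(1−μ)/σ² = (0.65×0.35)/0.021 = 0.2275/0.021 = 10.8333, giving s = 9.8333.
Then shape1 = μs = 0.65×9.8333 = 6.392 and shape2 = (1−μ)s = 0.35×9.8333 = 3.442.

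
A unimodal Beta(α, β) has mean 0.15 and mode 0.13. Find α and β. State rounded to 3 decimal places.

With s = α+β: μ = α/s and mode = (α−1)/(s−2). Eliminating α = μs,
μs − 1 = m(s−2) ⇒ s(μ−m) = 1−2m ⇒ s = 0.74/0.02 = 37.0000.
So α = μs = 5.550, β = (1−μ)s = 31.450.

α = 5.550, β = 31.450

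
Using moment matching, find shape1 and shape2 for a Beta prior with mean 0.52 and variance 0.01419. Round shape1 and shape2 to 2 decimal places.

Write ν = shape1+shape2; then shape1 = μν and Var = μ(1−μ)/(ν+1).
ν = μ(1−μ)/Var − 1 = 0.2496/0.01419 − 1 = 16.5899.
shape1 = 0.52·16.5899 = 8.63, shape2 = 0.48·16.5899 = 7.96.

shape1 = 8.63, shape2 = 7.96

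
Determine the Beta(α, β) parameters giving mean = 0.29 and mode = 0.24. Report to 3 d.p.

α = 3.016, β = 7.384

With s = α+β: μ = α/s and mode = (α−1)/(s−2). Eliminating α = μs,
μs − 1 = m(s−2) ⇒ s(μ−m) = 1−2m ⇒ s = 0.52/0.05 = 10.4000.
So α = μs = 3.016, β = (1−μ)s = 7.384.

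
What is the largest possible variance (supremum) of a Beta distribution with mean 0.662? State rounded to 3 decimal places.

Var = μ(1−μ)/(α+β+1), which approaches μ(1−μ) as α+β → 0.
So the supremum is μ(1−μ) = 0.662×0.338 = 0.224.

0.224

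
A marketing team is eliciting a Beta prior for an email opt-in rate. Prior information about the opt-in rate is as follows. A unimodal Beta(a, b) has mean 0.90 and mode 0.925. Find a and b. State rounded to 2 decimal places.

With s = a+b: μ = a/s and mode = (a−1)/(s−2). Eliminating a = μs,
μs − 1 = m(s−2) ⇒ s(μ−m) = 1−2m ⇒ s = -0.850/-0.025 = 34.0000.
So a = μs = 30.60, b = (1−μ)s = 3.40.

a = 30.60, b = 3.40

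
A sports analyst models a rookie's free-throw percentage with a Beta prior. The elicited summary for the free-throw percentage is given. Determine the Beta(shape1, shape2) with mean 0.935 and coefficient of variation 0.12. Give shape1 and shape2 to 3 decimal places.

shape1 = 3.579, shape2 = 0.249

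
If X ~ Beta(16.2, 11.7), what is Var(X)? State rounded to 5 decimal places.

Var = αβ/[(α+β)²(α+β+1)] = (16.2×11.7)/(27.9²×28.9) = 189.54/22496.049 = 0.00843.

0.00843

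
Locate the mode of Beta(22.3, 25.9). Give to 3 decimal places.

0.461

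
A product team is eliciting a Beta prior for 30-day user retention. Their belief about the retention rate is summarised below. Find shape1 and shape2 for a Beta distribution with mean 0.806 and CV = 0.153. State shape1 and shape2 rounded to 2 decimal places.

shape1 = 7.48, shape2 = 1.80

Var = (CV·μ)² = (0.153×0.806)² = 0.015207.
shape1+shape2 = μ(1−μ)/Var − 1 = 0.156364/0.015207 − 1 = 9.2821.
Thus shape1 = 0.806·9.2821 = 7.48 and shape2 = 0.194·9.2821 = 1.80.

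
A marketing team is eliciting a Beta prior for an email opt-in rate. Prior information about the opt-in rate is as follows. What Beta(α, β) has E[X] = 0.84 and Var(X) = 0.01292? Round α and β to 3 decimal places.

α = 7.898, β = 1.504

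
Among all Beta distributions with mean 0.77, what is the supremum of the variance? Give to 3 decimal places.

0.177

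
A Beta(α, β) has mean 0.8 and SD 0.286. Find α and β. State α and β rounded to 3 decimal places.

Variance = 0.286² = 0.081796. The moment-matching identity α+β = μ(1−μ)/Var − 1 gives
α+β = 0.16/0.081796 − 1 = 0.9561, so α = μ·0.9561 = 0.765 and β = (1−μ)·0.9561 = 0.191.

α = 0.765, β = 0.191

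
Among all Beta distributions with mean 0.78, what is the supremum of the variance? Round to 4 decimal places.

Var = μ(1−μ)/(α+β+1), which approaches μ(1−μ) as α+β → 0.
So the supremum is μ(1−μ) = 0.78×0.22 = 0.1716.

0.1716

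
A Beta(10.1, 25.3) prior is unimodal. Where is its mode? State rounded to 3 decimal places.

0.272

With α,β > 1, mode = (α−1)/(α+β−2) = 9.1/33.4 = 0.272.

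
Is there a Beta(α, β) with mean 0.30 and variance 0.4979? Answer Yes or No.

No

The Beta variance bound is σ² < μ(1−μ).
Here μ(1−μ) = 0.30×0.70 = 0.2100, and 0.4979 ≥ 0.2100.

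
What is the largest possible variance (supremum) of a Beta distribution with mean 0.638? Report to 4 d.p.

0.2310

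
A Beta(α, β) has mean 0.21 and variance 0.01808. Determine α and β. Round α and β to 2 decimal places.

By moment matching, α+β = μ(1−μ)/σ² − 1 = (0.21·0.79)/0.01808 − 1 = 9.1759 − 1 = 8.1759.
Since α/(α+β) = μ, α = 0.21·8.1759 = 1.72 and β = 0.79·8.1759 = 6.46.

α = 1.72, β = 6.46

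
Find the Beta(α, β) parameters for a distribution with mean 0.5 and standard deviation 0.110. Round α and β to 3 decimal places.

Variance = 0.110² = 0.012100. The moment-matching identity α+β = μ(1−μ)/Var − 1 gives
α+β = 0.25/0.012100 − 1 = 19.6612, so α = μ·19.6612 = 9.831 and β = (1−μ)·19.6612 = 9.831.

α = 9.831, β = 9.831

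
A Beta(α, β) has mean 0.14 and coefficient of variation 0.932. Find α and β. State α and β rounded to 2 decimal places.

Var = (CV·μ)² = (0.932×0.14)² = 0.017025.
α+β = μ(1−μ)/Var − 1 = 0.1204/0.017025 − 1 = 6.0719.
Thus α = 0.14·6.0719 = 0.85 and β = 0.86·6.0719 = 5.22.

α = 0.85, β = 5.22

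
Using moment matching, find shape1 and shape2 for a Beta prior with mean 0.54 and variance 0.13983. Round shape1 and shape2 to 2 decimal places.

shape1 = 0.42, shape2 = 0.36

Let s = shape1+shape2. The Beta variance is μ(1−μ)/(s+1).
So s+1 = μ(1−μ)/σ² = (0.54×0.46)/0.13983 = 0.2484/0.13983 = 1.7764, giving s = 0.7764.
Then shape1 = μs = 0.54×0.7764 = 0.42 and shape2 = (1−μ)s = 0.46×0.7764 = 0.36.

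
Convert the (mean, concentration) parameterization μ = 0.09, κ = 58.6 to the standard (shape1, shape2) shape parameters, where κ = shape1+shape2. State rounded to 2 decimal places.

Split κ in proportion μ : (1−μ): shape1 = 0.09·58.6 = 5.27, shape2 = 58.6 − 5.27 = 53.33.

shape1 = 5.27, shape2 = 53.33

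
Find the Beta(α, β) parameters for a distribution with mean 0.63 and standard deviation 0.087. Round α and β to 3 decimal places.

α = 18.772, β = 11.025

First σ² = 0.007569. Setting α = μn, β = (1−μ)n with n = α+β,
μ(1−μ)/(n+1) = 0.007569 ⇒ n+1 = 0.2331/0.007569 = 30.7967 ⇒ n = 29.7967.
Hence α = 0.63×29.7967 = 18.772, β = 0.37×29.7967 = 11.025.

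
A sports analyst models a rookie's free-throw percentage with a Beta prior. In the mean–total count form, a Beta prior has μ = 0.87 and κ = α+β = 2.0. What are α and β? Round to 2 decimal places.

α = 1.74, β = 0.26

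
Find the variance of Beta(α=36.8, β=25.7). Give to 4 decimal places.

μ = 36.8/62.5 = 0.588800; Var = μ(1−μ)/(α+β+1) = 0.2421146/63.5 = 0.0038.

0.0038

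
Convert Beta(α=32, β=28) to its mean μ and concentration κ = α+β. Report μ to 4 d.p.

κ = α+β = 32+28 = 60; μ = α/κ = 32/60 = 0.5333.

μ = 0.5333, κ = 60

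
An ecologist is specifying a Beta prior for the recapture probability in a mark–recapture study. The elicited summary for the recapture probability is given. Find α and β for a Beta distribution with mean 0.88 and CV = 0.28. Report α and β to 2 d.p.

α = 0.65, β = 0.09

σ = CV·μ = 0.28×0.88 = 0.24640, so σ² = 0.060713.
s+1 = μ(1−μ)/σ² = 0.1056/0.060713 = 1.7393, so s = α+β = 0.7393.
α = μs = 0.65, β = (1−μ)s = 0.09.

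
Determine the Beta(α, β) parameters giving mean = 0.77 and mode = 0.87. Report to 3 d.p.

With s = α+β: μ = α/s and mode = (α−1)/(s−2). Eliminating α = μs,
μs − 1 = m(s−2) ⇒ s(μ−m) = 1−2m ⇒ s = -0.74/-0.10 = 7.4000.
So α = μs = 5.698, β = (1−μ)s = 1.702.

α = 5.698, β = 1.702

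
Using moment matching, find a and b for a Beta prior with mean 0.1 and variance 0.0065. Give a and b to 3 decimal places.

a = 1.285, b = 11.562

By moment matching, a+b = μ(1−μ)/σ² − 1 = (0.1·0.9)/0.0065 − 1 = 13.8462 − 1 = 12.8462.
Since a/(a+b) = μ, a = 0.1·12.8462 = 1.285 and b = 0.9·12.8462 = 11.562.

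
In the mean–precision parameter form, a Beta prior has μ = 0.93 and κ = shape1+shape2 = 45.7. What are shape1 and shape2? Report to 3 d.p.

shape1 = μκ = 0.93×45.7 = 42.501 and shape2 = (1−μ)κ = 0.07×45.7 = 3.199.

shape1 = 42.501, shape2 = 3.199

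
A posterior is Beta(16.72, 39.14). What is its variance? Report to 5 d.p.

μ = 16.72/55.86 = 0.299320; Var = μ(1−μ)/(α+β+1) = 0.2097274/56.86 = 0.00369.

0.00369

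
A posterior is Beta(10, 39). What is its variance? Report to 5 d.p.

Var = αβ/[(α+β)²(α+β+1)] = (10×39)/(49²×50) = 390/120050 = 0.00325.

0.00325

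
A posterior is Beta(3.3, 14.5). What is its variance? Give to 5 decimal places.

α+β = 17.8 and αβ = 47.85, so Var = αβ/[(α+β)²(α+β+1)] = 47.85/5956.592 = 0.00803.

0.00803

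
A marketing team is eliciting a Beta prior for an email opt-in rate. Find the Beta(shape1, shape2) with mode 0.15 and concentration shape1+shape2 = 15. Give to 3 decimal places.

shape1 = 2.950, shape2 = 12.050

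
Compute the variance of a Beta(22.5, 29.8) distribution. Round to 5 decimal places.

0.00460

α+β = 52.3 and αβ = 670.50, so Var = αβ/[(α+β)²(α+β+1)] = 670.50/145790.957 = 0.00460.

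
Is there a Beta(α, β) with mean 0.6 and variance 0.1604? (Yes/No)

For any Beta, Var(X) < E[X]·(1−E[X]).
Here μ(1−μ) = 0.6×0.4 = 0.24, and 0.1604 < 0.24.

Yes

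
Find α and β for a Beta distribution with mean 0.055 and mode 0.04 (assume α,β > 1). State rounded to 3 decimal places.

With s = α+β: μ = α/s and mode = (α−1)/(s−2). Eliminating α = μs,
μs − 1 = m(s−2) ⇒ s(μ−m) = 1−2m ⇒ s = 0.92/0.015 = 61.3333.
So α = μs = 3.373, β = (1−μ)s = 57.960.

α = 3.373, β = 57.960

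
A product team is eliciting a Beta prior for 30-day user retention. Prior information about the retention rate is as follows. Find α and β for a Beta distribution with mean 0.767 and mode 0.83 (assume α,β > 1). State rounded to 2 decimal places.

With s = α+β: μ = α/s and mode = (α−1)/(s−2). Eliminating α = μs,
μs − 1 = m(s−2) ⇒ s(μ−m) = 1−2m ⇒ s = -0.66/-0.063 = 10.4762.
So α = μs = 8.04, β = (1−μ)s = 2.44.

α = 8.04, β = 2.44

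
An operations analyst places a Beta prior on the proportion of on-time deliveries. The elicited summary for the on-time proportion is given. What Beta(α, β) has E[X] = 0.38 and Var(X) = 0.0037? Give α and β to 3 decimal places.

Write ν = α+β; then α = μν and Var = μ(1−μ)/(ν+1).
ν = μ(1−μ)/Var − 1 = 0.2356/0.0037 − 1 = 62.6757.
α = 0.38·62.6757 = 23.817, β = 0.62·62.6757 = 38.859.

α = 23.817, β = 38.859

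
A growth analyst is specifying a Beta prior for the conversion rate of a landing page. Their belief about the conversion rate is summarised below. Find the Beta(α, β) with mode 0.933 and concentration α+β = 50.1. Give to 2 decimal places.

Mode = (α−1)/(κ−2) with κ = α+β, so α−1 = 0.933·48.1 = 44.88.
α = 45.88; β = κ − α = 4.22.

α = 45.88, β = 4.22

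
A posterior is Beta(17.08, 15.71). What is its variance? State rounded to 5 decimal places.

μ = 17.08/32.79 = 0.520891; Var = μ(1−μ)/(α+β+1) = 0.2495636/33.79 = 0.00739.

0.00739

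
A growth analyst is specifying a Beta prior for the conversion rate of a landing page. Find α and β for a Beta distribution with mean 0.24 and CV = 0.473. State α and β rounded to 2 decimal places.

Var = (CV·μ)² = (0.473×0.24)² = 0.012887.
α+β = μ(1−μ)/Var − 1 = 0.1824/0.012887 − 1 = 13.1540.
Thus α = 0.24·13.1540 = 3.16 and β = 0.76·13.1540 = 10.00.

α = 3.16, β = 10.00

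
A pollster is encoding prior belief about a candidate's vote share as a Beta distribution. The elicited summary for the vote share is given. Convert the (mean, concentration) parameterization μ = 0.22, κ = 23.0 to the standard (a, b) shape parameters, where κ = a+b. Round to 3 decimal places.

a = μκ = 0.22×23.0 = 5.060 and b = (1−μ)κ = 0.78×23.0 = 17.940.

a = 5.060, b = 17.940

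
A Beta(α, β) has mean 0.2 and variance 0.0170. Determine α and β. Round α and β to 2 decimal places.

α = 1.68, β = 6.73

By moment matching, α+β = μ(1−μ)/σ² − 1 = (0.2·0.8)/0.0170 − 1 = 9.4118 − 1 = 8.4118.
Since α/(α+β) = μ, α = 0.2·8.4118 = 1.68 and β = 0.8·8.4118 = 6.73.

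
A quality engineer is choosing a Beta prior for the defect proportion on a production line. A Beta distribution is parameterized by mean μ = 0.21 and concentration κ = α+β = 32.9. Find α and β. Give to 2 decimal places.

Split κ in proportion μ : (1−μ): α = 0.21·32.9 = 6.91, β = 32.9 − 6.91 = 25.99.

α = 6.91, β = 25.99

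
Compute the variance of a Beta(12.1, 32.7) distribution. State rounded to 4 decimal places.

0.0043

μ = 12.1/44.8 = 0.270089; Var = μ(1−μ)/(α+β+1) = 0.1971411/45.8 = 0.0043.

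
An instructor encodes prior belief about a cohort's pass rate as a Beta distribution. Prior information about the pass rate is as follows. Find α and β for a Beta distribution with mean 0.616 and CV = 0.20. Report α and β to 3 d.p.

Var = (CV·μ)² = (0.20×0.616)² = 0.015178.
α+β = μ(1−μ)/Var − 1 = 0.236544/0.015178 − 1 = 14.5844.
Thus α = 0.616·14.5844 = 8.984 and β = 0.384·14.5844 = 5.600.

α = 8.984, β = 5.600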